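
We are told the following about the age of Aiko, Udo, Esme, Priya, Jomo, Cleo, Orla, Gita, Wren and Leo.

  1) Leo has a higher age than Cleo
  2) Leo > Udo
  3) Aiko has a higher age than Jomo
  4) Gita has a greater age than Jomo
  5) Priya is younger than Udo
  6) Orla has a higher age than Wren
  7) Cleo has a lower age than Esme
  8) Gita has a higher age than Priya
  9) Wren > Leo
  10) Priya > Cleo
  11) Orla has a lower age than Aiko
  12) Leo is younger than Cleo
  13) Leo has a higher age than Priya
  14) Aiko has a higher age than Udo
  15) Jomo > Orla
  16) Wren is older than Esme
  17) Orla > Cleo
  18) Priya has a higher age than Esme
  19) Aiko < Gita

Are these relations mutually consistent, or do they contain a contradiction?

inconsistent

Chaining the given relations yields Cleo < Esme < Priya < Udo < Leo, so Cleo < Leo. But one relation states Leo < Cleo. These cannot both hold.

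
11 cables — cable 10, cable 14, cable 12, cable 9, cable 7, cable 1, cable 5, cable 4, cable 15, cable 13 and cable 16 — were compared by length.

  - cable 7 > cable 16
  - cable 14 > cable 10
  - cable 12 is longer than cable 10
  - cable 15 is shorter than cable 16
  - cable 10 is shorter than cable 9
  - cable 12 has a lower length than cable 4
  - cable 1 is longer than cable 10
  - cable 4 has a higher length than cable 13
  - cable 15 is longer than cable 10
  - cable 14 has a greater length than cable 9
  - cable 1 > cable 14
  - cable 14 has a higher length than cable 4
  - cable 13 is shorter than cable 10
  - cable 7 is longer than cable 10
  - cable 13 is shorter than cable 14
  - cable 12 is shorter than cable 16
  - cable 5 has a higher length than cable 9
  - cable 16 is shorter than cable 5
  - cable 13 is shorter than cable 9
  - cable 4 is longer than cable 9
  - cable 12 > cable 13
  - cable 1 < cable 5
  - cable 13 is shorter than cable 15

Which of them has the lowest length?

Chaining upward from cable 13: directly above it, cable 10, cable 9, cable 15, cable 12, cable 4, cable 14; then cable 16, cable 1, cable 7, cable 5.
That covers every other element, and nothing is given below cable 13, so cable 13 is the lowest length.

cable 13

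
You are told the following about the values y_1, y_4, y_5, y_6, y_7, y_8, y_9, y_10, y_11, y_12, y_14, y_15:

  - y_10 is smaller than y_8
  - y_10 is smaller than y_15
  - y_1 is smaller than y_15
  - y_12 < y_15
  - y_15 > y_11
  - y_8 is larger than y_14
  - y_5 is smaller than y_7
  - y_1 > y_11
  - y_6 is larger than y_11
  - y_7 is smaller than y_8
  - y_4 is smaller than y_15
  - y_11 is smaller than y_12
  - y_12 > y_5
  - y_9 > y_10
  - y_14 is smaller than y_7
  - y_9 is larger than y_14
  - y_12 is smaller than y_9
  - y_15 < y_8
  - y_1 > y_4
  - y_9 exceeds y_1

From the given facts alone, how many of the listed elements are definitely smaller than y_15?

From y_15 the given relations immediately reach y_4, y_11, y_1, y_12, y_10.
From those, y_5 — 6 in total.
Nothing else is reachable below y_15; 6 in all.

6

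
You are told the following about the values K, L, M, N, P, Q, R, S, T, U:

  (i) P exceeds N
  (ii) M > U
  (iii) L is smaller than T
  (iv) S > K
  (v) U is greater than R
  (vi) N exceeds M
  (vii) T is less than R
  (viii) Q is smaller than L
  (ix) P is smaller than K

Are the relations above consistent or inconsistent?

The single ordering Q < L < T < R < U < M < N < P < K < S satisfies every listed relation, so no contradiction arises.

consistent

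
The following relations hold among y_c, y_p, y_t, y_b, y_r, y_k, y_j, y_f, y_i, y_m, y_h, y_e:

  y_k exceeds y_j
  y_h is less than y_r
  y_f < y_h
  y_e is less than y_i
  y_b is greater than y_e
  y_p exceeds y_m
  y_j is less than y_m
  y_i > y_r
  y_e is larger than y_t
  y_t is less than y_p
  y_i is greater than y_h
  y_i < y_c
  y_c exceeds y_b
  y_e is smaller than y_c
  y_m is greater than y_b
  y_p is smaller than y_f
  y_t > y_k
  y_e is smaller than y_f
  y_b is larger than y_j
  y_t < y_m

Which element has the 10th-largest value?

Piecing the relations together gives one ordering: y_j < y_k < y_t < y_e < y_b < y_m < y_p < y_f < y_h < y_r < y_i < y_c.
The 10th largest is y_t.

y_t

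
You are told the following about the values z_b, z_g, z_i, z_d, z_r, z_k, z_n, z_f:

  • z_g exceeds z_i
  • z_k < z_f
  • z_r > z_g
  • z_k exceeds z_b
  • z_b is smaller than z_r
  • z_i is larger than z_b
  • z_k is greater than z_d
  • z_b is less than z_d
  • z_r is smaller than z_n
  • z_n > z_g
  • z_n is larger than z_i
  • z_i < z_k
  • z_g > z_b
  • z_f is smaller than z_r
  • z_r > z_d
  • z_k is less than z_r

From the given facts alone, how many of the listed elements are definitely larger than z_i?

5

The elements the relations force above z_i are z_k, z_g, z_f, z_r, z_n — no chain reaches any other.
That is 5.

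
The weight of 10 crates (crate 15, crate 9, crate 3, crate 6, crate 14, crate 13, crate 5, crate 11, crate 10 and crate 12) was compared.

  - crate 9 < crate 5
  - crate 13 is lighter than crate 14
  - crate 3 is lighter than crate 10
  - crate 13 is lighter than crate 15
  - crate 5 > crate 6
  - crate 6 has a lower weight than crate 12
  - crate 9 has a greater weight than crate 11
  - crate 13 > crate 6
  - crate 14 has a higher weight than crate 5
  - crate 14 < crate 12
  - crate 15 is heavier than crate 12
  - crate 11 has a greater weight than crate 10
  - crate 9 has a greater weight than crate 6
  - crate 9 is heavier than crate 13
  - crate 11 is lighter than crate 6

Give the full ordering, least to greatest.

The consecutive links are each given: crate 3 < crate 10; crate 10 < crate 11; crate 11 < crate 6; crate 6 < crate 13; crate 13 < crate 9; crate 9 < crate 5; crate 5 < crate 14; crate 14 < crate 12; crate 12 < crate 15.

crate 3 < crate 10 < crate 11 < crate 6 < crate 13 < crate 9 < crate 5 < crate 14 < crate 12 < crate 15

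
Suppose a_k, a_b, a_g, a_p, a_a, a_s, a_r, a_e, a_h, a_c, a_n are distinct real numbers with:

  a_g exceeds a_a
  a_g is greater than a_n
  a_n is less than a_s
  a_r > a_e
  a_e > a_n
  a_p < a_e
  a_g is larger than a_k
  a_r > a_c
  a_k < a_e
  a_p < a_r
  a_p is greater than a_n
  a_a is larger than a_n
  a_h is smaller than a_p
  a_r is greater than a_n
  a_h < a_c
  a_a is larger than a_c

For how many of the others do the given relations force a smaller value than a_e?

The elements the relations force below a_e are a_n, a_k, a_h, a_p — no chain reaches any other.
That is 4.

4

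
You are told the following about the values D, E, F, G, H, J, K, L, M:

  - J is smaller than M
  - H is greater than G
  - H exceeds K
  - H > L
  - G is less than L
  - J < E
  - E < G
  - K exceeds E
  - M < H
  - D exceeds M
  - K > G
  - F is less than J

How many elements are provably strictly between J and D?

The relations place J below D. An element lies strictly between them when it is forced above J and also forced below D.
Above J: {E, G, K, M, L, H}. Below D: {F, M}.
Intersection: {M} — 1.

1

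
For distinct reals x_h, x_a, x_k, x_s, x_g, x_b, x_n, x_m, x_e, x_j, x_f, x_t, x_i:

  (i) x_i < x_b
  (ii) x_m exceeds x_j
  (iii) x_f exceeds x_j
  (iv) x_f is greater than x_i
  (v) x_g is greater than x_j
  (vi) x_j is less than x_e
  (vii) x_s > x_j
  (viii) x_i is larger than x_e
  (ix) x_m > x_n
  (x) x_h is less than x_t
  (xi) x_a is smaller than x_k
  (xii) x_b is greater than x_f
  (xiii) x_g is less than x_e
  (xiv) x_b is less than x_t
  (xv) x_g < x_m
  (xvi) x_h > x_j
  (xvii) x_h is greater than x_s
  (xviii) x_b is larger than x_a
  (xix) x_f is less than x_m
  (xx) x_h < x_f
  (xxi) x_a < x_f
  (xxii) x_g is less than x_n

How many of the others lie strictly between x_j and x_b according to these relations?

The relations place x_j below x_b. An element lies strictly between them when it is forced above x_j and also forced below x_b.
Above x_j: {x_s, x_g, x_h, x_e, x_n, x_i, x_f, x_m, x_t}. Below x_b: {x_s, x_g, x_h, x_e, x_i, x_a, x_f}.
Intersection: {x_s, x_g, x_h, x_e, x_i, x_f} — 6.

6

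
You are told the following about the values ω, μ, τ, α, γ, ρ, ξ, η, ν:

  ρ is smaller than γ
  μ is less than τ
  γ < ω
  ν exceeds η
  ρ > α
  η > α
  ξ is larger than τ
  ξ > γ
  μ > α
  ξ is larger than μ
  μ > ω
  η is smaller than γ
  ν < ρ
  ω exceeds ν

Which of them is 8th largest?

Piecing the relations together gives one ordering: α < η < ν < ρ < γ < ω < μ < τ < ξ.
The 8th largest is η.

η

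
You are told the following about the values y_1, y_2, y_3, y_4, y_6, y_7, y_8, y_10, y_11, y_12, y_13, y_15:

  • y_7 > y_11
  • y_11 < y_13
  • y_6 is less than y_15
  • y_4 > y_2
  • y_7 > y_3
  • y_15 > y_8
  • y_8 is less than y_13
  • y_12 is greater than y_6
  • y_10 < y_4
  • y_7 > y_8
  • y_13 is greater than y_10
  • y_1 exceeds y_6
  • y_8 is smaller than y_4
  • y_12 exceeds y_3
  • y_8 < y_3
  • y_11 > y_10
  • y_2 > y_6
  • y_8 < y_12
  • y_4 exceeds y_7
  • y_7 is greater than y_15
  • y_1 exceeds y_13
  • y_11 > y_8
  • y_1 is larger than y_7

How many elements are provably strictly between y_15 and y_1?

1

The relations place y_15 below y_1. An element lies strictly between them when it is forced above y_15 and also forced below y_1.
Above y_15: {y_7, y_4}. Below y_1: {y_10, y_8, y_11, y_3, y_6, y_7, y_13}.
Intersection: {y_7} — 1.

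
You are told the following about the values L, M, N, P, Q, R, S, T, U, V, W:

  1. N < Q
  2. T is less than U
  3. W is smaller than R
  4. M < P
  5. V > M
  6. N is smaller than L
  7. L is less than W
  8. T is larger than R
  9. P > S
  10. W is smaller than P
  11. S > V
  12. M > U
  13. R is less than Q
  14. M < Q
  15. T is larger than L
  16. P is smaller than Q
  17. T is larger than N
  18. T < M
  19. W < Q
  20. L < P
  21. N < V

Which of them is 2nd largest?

Chaining the given pairs: N < L < W < R < T < U < M < V < S < P < Q.
The 2nd largest is P.

P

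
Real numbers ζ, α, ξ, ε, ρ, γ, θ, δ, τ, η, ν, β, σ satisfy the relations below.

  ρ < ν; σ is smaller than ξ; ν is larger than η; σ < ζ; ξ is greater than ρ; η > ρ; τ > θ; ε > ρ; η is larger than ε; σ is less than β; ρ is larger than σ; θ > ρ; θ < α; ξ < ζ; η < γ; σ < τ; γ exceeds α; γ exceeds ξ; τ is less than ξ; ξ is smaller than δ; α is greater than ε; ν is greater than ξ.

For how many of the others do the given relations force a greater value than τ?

5

From τ the given relations immediately reach ξ.
From those, ν, δ, ζ, γ — 5 in total.
Nothing else is reachable above τ; 5 in all.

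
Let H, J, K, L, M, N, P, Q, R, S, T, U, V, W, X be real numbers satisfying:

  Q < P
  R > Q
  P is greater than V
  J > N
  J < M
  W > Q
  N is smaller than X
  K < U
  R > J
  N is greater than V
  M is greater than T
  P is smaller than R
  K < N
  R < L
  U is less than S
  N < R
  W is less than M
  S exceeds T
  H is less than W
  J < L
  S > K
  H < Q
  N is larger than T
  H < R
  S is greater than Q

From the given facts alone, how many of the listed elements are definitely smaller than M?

8

From M the given relations immediately reach T, W, J.
From those, H, N, Q — 6 in total.
From those, K, V — 8 in total.
Nothing else is reachable below M; 8 in all.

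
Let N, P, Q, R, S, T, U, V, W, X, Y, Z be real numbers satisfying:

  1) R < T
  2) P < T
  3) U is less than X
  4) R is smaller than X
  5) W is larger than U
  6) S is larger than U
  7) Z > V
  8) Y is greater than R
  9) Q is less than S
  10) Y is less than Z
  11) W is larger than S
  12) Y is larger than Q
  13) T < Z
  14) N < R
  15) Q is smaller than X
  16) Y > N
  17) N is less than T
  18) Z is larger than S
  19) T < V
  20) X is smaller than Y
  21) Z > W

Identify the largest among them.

N is not greatest since N < Y; Q is not greatest since Q < S; U is not greatest since U < X; R is not greatest since R < X; X is not greatest since X < Y; Y is not greatest since Y < Z; S is not greatest since S < Z; W is not greatest since W < Z; P is not greatest since P < T; T is not greatest since T < Z; V is not greatest since V < Z.
Only Z has nothing above it, so Z is the largest.

Z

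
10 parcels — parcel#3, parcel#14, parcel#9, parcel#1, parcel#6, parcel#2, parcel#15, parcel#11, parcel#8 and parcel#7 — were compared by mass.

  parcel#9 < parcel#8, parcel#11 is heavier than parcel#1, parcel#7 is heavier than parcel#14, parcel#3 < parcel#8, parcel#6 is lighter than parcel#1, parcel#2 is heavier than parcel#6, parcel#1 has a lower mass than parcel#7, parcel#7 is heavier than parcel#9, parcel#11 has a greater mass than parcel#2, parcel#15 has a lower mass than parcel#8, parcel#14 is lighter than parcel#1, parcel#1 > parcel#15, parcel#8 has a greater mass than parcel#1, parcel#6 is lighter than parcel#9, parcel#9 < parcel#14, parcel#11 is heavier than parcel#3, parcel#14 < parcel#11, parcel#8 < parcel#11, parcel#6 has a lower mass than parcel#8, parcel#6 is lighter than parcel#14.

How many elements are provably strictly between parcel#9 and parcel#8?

Chaining upward from parcel#9 reaches: parcel#14, parcel#1, parcel#11, parcel#7.
Chaining downward from parcel#8 reaches: parcel#15, parcel#6, parcel#3, parcel#14, parcel#1.
Strictly between parcel#9 and parcel#8 are those in both lists: parcel#14, parcel#1 — 2 elements.

2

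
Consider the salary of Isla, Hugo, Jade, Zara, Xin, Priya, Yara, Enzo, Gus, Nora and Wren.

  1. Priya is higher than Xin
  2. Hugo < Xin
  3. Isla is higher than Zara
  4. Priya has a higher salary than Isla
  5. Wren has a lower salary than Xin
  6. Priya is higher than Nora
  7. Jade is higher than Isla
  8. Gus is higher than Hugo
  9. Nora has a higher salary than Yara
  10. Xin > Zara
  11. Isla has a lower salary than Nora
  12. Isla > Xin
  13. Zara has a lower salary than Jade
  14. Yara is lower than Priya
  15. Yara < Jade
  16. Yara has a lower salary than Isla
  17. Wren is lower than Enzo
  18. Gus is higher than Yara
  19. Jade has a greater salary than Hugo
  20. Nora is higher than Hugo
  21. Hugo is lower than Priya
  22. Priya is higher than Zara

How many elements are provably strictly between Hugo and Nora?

2

Chaining upward from Hugo reaches: Xin, Isla, Jade, Gus, Priya.
Chaining downward from Nora reaches: Yara, Zara, Wren, Xin, Isla.
Strictly between Hugo and Nora are those in both lists: Xin, Isla — 2 elements.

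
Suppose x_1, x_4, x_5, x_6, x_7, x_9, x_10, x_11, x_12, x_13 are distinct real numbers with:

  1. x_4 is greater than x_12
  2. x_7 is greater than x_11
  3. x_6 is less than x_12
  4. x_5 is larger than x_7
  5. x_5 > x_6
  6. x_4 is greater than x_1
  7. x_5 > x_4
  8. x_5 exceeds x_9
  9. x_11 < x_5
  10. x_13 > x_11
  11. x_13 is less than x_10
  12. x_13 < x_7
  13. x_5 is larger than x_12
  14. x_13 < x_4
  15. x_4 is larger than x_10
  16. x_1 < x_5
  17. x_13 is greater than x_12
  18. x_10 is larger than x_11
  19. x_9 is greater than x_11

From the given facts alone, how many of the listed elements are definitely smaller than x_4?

From x_4 the given relations immediately reach x_1, x_12, x_13, x_10.
From those, x_6, x_11 — 6 in total.
Nothing else is reachable below x_4; 6 in all.

6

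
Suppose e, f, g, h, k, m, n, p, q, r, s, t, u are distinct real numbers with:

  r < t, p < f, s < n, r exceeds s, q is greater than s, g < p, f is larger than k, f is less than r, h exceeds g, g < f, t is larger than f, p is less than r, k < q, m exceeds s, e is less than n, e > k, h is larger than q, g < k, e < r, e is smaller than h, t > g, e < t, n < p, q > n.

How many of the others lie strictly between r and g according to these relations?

5

Chaining upward from g reaches: k, e, n, q, p, f, h, t.
Chaining downward from r reaches: k, s, e, n, p, f.
Strictly between g and r are those in both lists: k, e, n, p, f — 5 elements.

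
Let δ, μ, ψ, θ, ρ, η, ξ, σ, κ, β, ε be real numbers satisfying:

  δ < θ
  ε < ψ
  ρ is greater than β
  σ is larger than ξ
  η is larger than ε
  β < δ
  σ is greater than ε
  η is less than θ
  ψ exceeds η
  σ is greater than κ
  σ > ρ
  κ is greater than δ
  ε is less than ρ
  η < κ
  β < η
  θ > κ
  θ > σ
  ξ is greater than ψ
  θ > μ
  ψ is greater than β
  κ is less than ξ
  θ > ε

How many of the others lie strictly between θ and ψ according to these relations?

2

The relations place ψ below θ. An element lies strictly between them when it is forced above ψ and also forced below θ.
Above ψ: {ξ, σ}. Below θ: {β, ε, ρ, δ, μ, η, κ, ξ, σ}.
Intersection: {ξ, σ} — 2.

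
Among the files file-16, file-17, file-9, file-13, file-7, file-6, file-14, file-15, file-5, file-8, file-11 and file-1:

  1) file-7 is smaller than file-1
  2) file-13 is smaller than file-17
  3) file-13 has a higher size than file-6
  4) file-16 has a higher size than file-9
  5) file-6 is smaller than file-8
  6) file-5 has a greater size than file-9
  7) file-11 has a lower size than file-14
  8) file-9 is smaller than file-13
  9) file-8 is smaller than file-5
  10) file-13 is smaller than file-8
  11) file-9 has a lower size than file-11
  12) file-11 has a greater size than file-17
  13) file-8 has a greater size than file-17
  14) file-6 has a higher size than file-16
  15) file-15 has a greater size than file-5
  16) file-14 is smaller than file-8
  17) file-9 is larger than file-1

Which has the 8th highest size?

Piecing the relations together gives one ordering: file-7 < file-1 < file-9 < file-16 < file-6 < file-13 < file-17 < file-11 < file-14 < file-8 < file-5 < file-15.
Counting 8 from the largest end gives file-6.

file-6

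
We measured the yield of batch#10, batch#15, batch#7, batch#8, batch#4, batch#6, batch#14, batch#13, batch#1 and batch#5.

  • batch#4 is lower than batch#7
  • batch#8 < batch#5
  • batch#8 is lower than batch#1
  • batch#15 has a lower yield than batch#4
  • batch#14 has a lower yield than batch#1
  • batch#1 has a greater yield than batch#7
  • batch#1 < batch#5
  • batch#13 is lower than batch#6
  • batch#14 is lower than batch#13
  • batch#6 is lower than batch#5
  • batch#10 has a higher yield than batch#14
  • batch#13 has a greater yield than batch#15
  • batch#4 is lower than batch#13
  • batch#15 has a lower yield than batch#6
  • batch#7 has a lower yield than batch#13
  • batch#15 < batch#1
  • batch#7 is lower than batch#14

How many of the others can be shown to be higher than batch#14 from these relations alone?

5

The elements the relations force above batch#14 are batch#13, batch#1, batch#6, batch#5, batch#10 — no chain reaches any other.
That is 5.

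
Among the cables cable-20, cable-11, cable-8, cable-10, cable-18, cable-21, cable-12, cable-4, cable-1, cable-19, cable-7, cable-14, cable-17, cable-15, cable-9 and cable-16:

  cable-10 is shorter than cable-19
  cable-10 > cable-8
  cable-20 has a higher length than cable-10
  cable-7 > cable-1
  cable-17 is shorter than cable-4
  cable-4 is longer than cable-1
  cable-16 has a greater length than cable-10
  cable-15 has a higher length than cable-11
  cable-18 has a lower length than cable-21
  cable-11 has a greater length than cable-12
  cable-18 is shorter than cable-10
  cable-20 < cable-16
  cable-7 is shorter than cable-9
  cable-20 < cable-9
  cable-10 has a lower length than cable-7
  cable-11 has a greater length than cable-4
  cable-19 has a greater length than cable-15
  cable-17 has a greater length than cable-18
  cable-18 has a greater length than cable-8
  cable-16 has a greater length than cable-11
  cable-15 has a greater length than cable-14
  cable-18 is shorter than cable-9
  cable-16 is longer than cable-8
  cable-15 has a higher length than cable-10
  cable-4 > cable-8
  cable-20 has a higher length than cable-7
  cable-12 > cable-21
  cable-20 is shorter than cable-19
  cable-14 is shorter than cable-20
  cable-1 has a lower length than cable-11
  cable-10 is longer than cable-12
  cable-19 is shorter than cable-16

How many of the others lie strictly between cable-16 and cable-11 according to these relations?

The relations place cable-11 below cable-16. An element lies strictly between them when it is forced above cable-11 and also forced below cable-16.
Above cable-11: {cable-15, cable-19}. Below cable-16: {cable-8, cable-14, cable-18, cable-21, cable-17, cable-12, cable-1, cable-4, cable-10, cable-7, cable-20, cable-15, cable-19}.
Intersection: {cable-15, cable-19} — 2.

2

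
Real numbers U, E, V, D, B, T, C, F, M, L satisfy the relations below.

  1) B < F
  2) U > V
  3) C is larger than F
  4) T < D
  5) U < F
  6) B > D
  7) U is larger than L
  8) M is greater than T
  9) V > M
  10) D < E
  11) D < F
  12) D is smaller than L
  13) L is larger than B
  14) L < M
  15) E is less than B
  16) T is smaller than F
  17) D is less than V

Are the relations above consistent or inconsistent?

consistent

The single ordering T < D < E < B < L < M < V < U < F < C satisfies every listed relation, so no contradiction arises.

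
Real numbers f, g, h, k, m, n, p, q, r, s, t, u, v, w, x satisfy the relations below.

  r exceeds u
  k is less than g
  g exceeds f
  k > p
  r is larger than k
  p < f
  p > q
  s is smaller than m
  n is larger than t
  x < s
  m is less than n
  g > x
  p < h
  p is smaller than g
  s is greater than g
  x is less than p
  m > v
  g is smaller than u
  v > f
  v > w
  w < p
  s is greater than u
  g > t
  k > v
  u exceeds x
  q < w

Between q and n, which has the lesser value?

Link the given pairs in sequence: q < w; w < p; p < f; f < v; v < k; k < g; g < u; u < s; s < m; m < n.
Chaining these gives q < w < p < f < v < k < g < u < s < m < n.
So q < n; q is the smaller of the two.

q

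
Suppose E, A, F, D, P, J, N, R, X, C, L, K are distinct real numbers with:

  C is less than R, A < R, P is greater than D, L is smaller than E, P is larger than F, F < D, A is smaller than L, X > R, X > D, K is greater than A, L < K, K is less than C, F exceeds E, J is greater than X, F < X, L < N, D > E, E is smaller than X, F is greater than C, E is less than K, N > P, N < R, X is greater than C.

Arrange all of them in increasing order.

A < L < E < K < C < F < D < P < N < R < X < J

Each adjacent pair is fixed by a given relation: A < L; L < E; E < K; K < C; C < F; F < D; D < P; P < N; N < R; R < X; X < J. Chaining them end to end gives the full order.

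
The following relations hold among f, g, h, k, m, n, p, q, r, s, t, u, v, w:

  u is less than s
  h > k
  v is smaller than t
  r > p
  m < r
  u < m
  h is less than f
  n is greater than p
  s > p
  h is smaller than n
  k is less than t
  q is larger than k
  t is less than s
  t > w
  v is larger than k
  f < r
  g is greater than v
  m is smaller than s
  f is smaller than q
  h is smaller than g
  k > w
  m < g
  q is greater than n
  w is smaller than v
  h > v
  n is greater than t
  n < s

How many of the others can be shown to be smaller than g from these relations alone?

The elements the relations force below g are w, k, v, u, h, m — no chain reaches any other.
That is 6.

6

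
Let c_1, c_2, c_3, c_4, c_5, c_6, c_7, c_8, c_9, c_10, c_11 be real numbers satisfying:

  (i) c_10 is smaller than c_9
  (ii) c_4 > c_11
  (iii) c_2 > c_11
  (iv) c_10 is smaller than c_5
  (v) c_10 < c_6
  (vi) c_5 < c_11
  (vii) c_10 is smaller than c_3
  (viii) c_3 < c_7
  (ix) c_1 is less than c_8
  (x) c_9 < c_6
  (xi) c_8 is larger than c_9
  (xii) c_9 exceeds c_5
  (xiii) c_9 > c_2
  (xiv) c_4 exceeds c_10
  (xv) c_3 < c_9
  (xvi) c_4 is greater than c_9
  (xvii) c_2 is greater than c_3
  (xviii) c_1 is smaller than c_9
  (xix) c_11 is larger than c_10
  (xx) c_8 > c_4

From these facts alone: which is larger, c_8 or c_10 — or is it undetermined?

c_8

Chaining the given relations: c_10 < c_11 < c_2 < c_9 < c_4 < c_8.
So c_8 is larger.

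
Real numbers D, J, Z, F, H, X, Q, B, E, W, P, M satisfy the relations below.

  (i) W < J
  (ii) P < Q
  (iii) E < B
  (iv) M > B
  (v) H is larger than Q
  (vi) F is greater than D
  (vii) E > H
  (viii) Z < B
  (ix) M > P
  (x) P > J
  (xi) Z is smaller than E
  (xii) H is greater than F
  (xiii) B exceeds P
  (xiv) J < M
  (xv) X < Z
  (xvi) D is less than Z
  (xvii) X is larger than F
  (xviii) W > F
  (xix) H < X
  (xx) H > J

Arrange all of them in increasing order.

D < F < W < J < P < Q < H < X < Z < E < B < M

Nothing is placed below D, so it is least; from there D < F; F < W; W < J; J < P; P < Q; Q < H; H < X; X < Z; Z < E; E < B; B < M, each given directly.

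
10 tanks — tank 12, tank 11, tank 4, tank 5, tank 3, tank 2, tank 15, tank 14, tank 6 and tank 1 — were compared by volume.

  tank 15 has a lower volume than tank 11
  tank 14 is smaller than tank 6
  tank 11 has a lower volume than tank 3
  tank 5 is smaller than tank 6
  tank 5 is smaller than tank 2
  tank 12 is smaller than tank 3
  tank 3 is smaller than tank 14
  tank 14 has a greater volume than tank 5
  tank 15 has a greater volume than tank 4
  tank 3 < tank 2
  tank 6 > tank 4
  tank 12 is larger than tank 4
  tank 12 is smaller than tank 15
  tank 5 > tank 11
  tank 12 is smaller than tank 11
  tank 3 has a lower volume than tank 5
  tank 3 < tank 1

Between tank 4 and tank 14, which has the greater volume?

tank 4 < tank 12 and tank 12 < tank 15 give tank 4 < tank 15.
Then tank 15 < tank 11 extends the chain to tank 11.
With tank 11 < tank 3: tank 4 < tank 12 < tank 15 < tank 11 < tank 3.
Then tank 3 < tank 5 extends the chain to tank 5.
With tank 5 < tank 14: tank 4 < tank 12 < tank 15 < tank 11 < tank 3 < tank 5 < tank 14.
So tank 4 < tank 14; tank 14 is the larger of the two.

tank 14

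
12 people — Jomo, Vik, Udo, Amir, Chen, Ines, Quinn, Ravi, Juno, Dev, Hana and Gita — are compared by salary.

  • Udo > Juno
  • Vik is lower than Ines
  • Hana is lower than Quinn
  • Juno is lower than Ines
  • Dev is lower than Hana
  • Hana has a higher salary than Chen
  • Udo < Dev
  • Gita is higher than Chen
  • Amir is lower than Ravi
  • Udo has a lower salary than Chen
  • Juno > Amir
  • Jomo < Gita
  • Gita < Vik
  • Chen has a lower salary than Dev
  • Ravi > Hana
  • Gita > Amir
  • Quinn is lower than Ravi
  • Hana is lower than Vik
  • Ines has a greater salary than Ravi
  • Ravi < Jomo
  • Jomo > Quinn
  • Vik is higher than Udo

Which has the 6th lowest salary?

Hana

Chaining the given pairs: Amir < Juno < Udo < Chen < Dev < Hana < Quinn < Ravi < Jomo < Gita < Vik < Ines.
The 6th smallest is Hana.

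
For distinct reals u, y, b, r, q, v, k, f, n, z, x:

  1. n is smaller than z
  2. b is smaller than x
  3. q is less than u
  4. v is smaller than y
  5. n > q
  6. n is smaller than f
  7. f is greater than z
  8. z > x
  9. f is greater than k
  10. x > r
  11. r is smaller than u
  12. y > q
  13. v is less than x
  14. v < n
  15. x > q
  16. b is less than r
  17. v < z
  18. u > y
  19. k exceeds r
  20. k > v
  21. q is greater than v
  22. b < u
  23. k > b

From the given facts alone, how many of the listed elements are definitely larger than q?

From q the given relations immediately reach n, y, x, u.
From those, z, f — 6 in total.
No other element is forced above q by the given relations, so the count is 6.

6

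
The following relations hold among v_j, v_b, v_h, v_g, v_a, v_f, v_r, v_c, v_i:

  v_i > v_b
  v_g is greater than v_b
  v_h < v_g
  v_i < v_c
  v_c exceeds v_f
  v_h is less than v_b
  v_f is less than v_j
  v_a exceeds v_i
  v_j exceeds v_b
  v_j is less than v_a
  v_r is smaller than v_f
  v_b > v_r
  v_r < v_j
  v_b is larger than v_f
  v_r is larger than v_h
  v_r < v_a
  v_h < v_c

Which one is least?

v_h

Chaining upward from v_h: directly above it, v_r, v_b, v_g, v_c; then v_f, v_j, v_i, v_a.
That covers every other element, and nothing is given below v_h, so v_h is the least.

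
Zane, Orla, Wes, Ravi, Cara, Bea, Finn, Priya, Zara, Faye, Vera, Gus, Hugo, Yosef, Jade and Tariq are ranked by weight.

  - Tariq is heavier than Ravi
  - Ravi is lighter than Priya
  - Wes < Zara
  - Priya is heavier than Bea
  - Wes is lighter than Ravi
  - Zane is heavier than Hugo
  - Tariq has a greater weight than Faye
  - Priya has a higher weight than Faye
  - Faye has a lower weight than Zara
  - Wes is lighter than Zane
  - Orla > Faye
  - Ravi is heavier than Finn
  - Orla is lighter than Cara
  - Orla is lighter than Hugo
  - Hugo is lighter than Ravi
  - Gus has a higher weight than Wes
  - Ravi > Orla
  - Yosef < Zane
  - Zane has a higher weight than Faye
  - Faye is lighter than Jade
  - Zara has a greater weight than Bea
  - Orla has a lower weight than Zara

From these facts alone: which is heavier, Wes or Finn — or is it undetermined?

Following every chain through Finn: above Finn we get Ravi, Tariq, Priya.
Wes is not reached, and no chain runs the other way from Wes to Finn.
So the given relations leave the order of Finn and Wes undetermined.

undetermined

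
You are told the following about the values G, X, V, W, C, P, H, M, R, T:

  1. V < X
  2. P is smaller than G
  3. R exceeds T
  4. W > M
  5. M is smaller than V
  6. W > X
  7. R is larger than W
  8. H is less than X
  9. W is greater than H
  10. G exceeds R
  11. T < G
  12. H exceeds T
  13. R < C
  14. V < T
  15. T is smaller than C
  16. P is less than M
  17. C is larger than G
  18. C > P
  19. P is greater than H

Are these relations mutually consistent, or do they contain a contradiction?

inconsistent

Chaining the given relations yields T < H < P < M < V, so T < V. But one relation states V < T. These cannot both hold.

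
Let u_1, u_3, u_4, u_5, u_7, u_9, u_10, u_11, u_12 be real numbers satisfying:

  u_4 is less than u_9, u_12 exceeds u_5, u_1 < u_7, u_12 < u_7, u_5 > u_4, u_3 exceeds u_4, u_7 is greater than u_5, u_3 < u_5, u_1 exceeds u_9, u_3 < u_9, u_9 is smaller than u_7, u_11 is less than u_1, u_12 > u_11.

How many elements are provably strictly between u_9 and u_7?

1

The relations place u_9 below u_7. An element lies strictly between them when it is forced above u_9 and also forced below u_7.
Above u_9: {u_1}. Below u_7: {u_4, u_3, u_5, u_11, u_1, u_12}.
Intersection: {u_1} — 1.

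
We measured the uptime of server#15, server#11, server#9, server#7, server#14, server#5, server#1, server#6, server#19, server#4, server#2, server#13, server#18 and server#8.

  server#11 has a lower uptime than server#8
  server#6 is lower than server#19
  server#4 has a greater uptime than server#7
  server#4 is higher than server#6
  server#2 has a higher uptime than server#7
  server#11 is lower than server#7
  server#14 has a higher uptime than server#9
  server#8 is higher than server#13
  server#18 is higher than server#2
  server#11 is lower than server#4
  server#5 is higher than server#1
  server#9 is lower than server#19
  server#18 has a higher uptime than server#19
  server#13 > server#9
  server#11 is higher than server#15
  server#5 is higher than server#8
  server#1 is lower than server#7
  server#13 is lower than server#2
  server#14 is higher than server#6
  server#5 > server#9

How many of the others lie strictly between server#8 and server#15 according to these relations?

The relations place server#15 below server#8. An element lies strictly between them when it is forced above server#15 and also forced below server#8.
Above server#15: {server#11, server#7, server#5, server#2, server#18, server#4}. Below server#8: {server#9, server#11, server#13}.
Intersection: {server#11} — 1.

1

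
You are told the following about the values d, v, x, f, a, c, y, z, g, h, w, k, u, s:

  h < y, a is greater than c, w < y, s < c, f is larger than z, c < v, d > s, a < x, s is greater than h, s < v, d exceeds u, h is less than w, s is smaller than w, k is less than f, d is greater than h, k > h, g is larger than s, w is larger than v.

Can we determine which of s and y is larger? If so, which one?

The relevant relations are s < c; c < v; v < w; w < y.
Together: s < c < v < w < y.
So y is larger.

y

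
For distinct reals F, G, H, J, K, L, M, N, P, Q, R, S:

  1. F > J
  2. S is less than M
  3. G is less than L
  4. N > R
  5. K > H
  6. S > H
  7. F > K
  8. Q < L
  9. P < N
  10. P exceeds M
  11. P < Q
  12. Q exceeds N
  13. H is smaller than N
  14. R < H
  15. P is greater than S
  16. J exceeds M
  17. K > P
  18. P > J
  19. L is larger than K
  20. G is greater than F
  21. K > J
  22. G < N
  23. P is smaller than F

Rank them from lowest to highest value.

Nothing is placed below R, so it is least; from there R < H; H < S; S < M; M < J; J < P; P < K; K < F; F < G; G < N; N < Q; Q < L, each given directly.

R < H < S < M < J < P < K < F < G < N < Q < L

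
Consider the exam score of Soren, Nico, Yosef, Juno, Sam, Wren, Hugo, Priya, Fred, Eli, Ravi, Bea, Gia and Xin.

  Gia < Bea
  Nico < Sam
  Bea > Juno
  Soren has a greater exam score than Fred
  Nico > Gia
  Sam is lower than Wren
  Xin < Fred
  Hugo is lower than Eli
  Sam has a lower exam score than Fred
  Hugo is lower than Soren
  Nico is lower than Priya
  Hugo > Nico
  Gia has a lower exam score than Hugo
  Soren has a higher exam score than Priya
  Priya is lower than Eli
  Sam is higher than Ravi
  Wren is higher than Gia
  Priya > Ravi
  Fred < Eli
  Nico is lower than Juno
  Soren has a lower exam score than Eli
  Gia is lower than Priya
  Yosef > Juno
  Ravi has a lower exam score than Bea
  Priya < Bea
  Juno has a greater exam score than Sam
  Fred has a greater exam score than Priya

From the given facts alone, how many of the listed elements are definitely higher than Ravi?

From Ravi the given relations immediately reach Sam, Priya, Bea.
From those, Wren, Juno, Fred, Soren, Eli — 8 in total.
From those, Yosef — 9 in total.
Nothing else is reachable above Ravi; 9 in all.

9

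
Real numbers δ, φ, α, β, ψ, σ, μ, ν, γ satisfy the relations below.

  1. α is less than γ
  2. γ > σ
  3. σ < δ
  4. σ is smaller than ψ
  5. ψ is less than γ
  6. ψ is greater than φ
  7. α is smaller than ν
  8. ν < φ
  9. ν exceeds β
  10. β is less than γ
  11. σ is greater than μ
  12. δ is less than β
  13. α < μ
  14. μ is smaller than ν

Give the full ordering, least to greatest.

Nothing is placed below α, so it is least; from there α < μ; μ < σ; σ < δ; δ < β; β < ν; ν < φ; φ < ψ; ψ < γ, each given directly.

α < μ < σ < δ < β < ν < φ < ψ < γ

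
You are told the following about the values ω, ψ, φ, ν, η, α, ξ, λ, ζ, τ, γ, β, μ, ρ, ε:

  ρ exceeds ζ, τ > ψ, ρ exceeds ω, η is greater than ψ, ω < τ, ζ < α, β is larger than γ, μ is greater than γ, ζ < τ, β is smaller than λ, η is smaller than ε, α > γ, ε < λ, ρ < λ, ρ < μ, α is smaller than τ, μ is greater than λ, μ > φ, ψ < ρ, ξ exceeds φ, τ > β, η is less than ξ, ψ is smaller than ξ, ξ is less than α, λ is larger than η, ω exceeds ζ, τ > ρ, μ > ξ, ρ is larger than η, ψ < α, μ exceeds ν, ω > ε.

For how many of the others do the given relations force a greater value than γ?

The elements the relations force above γ are β, λ, α, μ, τ — no chain reaches any other.
That is 5.

5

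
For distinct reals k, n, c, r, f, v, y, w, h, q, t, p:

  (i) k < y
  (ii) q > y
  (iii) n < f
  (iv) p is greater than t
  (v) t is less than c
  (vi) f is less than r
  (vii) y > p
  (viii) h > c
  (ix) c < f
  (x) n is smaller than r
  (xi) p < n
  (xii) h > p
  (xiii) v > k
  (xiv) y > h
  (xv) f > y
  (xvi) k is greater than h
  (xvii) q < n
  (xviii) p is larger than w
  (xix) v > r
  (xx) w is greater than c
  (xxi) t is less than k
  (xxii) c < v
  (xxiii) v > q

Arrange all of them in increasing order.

t < c < w < p < h < k < y < q < n < f < r < v

Nothing is placed below t, so it is least; from there t < c; c < w; w < p; p < h; h < k; k < y; y < q; q < n; n < f; f < r; r < v, each given directly.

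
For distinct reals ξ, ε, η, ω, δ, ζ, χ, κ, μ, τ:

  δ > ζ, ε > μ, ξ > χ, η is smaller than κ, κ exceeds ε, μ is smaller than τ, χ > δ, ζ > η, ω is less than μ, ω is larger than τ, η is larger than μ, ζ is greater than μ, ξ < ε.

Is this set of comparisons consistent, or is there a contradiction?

We have μ < τ stated directly, yet also τ < ω < μ by chaining the others — so τ < μ. Contradiction.

inconsistent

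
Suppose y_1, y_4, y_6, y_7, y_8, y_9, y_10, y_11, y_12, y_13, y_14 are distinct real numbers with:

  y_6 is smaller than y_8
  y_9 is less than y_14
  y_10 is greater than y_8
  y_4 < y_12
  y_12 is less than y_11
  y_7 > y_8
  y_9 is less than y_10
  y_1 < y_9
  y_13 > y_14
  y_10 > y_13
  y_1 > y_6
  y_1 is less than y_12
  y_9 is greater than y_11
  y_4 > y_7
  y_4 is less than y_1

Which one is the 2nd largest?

y_13

Chaining the given pairs: y_6 < y_8 < y_7 < y_4 < y_1 < y_12 < y_11 < y_9 < y_14 < y_13 < y_10.
The 2nd largest is y_13.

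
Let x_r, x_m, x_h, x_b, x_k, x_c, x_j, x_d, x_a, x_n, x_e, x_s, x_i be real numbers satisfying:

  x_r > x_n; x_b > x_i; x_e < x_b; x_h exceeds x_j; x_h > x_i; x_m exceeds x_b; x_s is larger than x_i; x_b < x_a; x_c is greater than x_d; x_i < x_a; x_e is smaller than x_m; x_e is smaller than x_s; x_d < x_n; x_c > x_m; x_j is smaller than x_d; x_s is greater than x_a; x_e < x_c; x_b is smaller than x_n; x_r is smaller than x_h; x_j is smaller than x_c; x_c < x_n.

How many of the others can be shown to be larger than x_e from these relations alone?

8

Directly above x_e: x_b, x_m, x_c, x_s.
One step further: x_a, x_n (6 so far).
One step further: x_r (7 so far).
One step further: x_h (8 so far).
Nothing else is reachable above x_e; 8 in all.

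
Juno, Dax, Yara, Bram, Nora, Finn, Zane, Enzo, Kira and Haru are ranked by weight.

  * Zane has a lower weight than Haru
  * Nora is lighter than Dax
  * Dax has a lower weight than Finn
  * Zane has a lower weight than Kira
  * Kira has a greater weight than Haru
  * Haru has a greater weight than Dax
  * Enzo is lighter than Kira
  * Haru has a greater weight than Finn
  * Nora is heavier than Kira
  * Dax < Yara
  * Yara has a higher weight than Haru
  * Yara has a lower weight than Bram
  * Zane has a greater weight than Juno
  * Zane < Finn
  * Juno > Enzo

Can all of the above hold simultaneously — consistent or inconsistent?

inconsistent

Chaining the given relations yields Kira < Nora < Dax < Finn < Haru, so Kira < Haru. But one relation states Haru < Kira. These cannot both hold.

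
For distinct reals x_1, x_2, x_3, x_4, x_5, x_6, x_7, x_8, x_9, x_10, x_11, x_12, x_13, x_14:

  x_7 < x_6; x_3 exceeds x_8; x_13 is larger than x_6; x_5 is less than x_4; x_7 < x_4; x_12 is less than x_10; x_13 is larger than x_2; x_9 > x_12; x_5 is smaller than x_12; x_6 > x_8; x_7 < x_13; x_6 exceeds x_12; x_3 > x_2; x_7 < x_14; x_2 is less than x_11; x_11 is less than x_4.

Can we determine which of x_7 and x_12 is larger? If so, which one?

Following every chain through x_7: above x_7 we get x_6, x_13, x_14, x_4.
x_12 is not reached, and no chain runs the other way from x_12 to x_7.
So the given relations leave the order of x_7 and x_12 undetermined.

undetermined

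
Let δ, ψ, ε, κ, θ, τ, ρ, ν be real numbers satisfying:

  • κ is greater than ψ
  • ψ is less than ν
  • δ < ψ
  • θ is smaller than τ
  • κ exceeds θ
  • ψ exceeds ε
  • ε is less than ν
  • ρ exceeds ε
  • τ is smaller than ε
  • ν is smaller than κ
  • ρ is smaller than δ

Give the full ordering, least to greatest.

θ < τ < ε < ρ < δ < ψ < ν < κ

The consecutive links are each given: θ < τ; τ < ε; ε < ρ; ρ < δ; δ < ψ; ψ < ν; ν < κ.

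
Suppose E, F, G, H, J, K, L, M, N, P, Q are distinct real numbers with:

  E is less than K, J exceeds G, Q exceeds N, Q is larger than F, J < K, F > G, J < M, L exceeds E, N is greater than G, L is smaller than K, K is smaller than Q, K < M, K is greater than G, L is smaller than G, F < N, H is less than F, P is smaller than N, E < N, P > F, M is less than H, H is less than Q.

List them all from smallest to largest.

E < L < G < J < K < M < H < F < P < N < Q

Nothing is placed below E, so it is least; from there E < L; L < G; G < J; J < K; K < M; M < H; H < F; F < P; P < N; N < Q, each given directly.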